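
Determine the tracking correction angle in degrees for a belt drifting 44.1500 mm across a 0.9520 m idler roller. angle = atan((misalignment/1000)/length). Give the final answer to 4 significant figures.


misalign_m = 44.1500 / 1000 = 0.044150 m
angle = atan(0.044150 / 0.9520)
angle = 2.655 deg


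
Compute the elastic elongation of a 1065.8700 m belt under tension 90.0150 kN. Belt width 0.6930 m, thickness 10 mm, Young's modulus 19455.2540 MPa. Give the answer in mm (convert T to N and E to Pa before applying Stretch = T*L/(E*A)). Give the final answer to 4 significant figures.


A = 0.6930 * 0.01 = 0.00693 m^2
Stretch = 90.0150*1000 * 1065.8700 / (19455.2540e6 * 0.00693) * 1000
Stretch = 711.6 mm


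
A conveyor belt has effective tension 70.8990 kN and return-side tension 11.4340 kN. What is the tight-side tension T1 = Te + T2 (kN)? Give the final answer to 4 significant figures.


T1 = Te + T2 = 70.8990 + 11.4340
T1 = 82.33 kN


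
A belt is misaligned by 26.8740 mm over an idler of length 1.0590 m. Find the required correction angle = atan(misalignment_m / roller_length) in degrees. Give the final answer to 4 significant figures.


misalign_m = 26.8740 / 1000 = 0.026874 m
angle = atan(0.026874 / 1.0590)
angle = 1.454 deg


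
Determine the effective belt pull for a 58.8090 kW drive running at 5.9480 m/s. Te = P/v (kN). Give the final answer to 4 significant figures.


Te = P / v = 58.8090 / 5.9480
Te = 9.887 kN


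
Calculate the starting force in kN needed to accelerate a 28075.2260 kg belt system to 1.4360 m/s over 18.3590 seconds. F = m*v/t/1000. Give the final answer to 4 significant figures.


F = 28075.2260 * 1.4360 / 18.3590 / 1000
F = 2.196 kN


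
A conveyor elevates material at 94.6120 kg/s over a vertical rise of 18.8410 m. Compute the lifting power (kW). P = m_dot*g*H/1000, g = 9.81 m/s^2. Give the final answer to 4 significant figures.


P = 94.6120 * 9.81 * 18.8410 / 1000
P = 17.49 kW


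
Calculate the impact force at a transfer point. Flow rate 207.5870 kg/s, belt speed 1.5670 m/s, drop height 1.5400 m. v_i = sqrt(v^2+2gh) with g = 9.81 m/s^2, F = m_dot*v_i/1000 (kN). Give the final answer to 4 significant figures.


v_i = sqrt(1.5670^2 + 2*9.81*1.5400) = 5.71579 m/s
F = 207.5870 * 5.71579 / 1000
F = 1.187 kN


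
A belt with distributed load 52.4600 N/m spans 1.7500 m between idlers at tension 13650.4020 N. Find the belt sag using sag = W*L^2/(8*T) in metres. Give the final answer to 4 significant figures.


sag = 52.4600 * 1.7500^2 / (8 * 13650.4020)
sag = 0.001471 m


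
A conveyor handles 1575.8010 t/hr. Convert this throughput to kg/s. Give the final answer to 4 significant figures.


m_dot = 1575.8010 * 1000 / 3600
m_dot = 437.7 kg/s


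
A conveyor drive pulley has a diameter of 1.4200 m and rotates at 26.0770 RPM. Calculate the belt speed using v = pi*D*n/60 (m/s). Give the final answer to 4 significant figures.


v = pi * 1.4200 * 26.0770 / 60
v = 1.939 m/s


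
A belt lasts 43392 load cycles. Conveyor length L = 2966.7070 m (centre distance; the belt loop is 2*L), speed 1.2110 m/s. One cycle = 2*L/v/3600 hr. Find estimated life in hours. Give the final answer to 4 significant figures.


cycle_time = 2 * 2966.7070 / 1.2110 / 3600 = 1.361 hr
life = 43392 * 1.361 = 59060 hours


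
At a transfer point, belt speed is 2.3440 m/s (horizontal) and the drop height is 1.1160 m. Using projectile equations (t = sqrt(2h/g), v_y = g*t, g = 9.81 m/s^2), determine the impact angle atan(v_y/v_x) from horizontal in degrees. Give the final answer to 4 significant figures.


t = sqrt(2*1.1160/9.81) = 0.476994 s
v_y = 9.81 * 0.476994 = 4.67931 m/s
angle = atan(4.67931 / 2.3440) = 63.39 deg


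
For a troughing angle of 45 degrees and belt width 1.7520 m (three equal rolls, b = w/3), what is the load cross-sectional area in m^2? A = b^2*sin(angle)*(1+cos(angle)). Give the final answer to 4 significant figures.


b = 1.7520/3 = 0.584 m
A = 0.584^2 * sin(45 deg) * (1 + cos(45 deg))
A = 0.4117 m^2


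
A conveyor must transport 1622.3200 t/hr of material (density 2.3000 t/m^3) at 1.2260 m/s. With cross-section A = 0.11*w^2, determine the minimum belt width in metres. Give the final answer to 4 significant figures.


A_req = 1622.3200 / (1.2260 * 2.3000 * 3600) = 0.159814 m^2
w = sqrt(0.159814 / 0.11)
w = 1.205 m


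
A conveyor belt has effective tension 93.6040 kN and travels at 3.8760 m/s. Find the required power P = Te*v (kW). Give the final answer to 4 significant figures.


P = Te * v = 93.6040 * 3.8760
P = 362.8 kW


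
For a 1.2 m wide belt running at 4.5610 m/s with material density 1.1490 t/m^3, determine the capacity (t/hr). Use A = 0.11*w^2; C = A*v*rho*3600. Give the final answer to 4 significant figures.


A = 0.11 * 1.2^2 = 0.1584 m^2
C = 0.1584 * 4.5610 * 1.1490 * 3600
C = 2988 t/hr


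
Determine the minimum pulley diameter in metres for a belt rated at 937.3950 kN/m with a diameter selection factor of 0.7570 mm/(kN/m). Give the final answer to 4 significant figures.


D = 937.3950 * 0.7570 / 1000
D = 0.7096 m


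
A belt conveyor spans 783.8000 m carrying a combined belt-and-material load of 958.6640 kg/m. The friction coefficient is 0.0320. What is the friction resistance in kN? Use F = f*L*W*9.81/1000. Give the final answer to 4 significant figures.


F = 0.0320 * 783.8000 * 958.6640 * 9.81 / 1000
F = 235.9 kN


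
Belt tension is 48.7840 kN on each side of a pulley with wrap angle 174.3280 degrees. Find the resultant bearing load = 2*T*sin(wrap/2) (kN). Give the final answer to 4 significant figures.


F = 2 * 48.7840 * sin(174.3280/2 deg)
F = 97.45 kN


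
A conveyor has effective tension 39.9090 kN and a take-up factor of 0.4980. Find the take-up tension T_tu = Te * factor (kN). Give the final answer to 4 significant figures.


T_tu = 39.9090 * 0.4980
T_tu = 19.87 kN


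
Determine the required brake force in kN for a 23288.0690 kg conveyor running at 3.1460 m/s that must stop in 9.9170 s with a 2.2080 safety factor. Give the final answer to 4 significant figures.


F = 23288.0690 * 3.1460 / 9.9170 * 2.2080 / 1000
F = 16.31 kN


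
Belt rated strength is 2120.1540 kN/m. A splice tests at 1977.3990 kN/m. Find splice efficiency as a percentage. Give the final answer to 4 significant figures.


Eff = 1977.3990 / 2120.1540 * 100
Eff = 93.27 %


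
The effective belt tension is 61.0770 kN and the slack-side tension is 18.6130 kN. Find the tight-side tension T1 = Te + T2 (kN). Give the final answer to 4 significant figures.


T1 = Te + T2 = 61.0770 + 18.6130
T1 = 79.69 kN


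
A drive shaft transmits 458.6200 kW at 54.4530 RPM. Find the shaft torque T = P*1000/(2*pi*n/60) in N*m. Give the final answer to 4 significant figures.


omega = 2*pi*54.4530/60 = 5.7023 rad/s
T = 458.6200*1000 / 5.7023
T = 80430 N*m


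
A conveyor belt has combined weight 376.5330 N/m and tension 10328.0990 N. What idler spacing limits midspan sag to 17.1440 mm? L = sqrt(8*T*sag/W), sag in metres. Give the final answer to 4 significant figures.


sag = 17.1440/1000 = 0.017144 m
L = sqrt(8 * 10328.0990 * 0.017144 / 376.5330)
L = 1.940 m


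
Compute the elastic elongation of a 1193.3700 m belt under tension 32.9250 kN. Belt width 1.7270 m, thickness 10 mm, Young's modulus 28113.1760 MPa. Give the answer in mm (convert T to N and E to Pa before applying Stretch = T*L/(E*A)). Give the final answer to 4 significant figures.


A = 1.7270 * 0.01 = 0.01727 m^2
Stretch = 32.9250*1000 * 1193.3700 / (28113.1760e6 * 0.01727) * 1000
Stretch = 80.93 mm


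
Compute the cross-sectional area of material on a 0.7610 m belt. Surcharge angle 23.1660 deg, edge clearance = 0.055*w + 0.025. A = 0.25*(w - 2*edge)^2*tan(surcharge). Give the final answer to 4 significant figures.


edge = 0.055*0.7610 + 0.025 = 0.066855 m
ew = 0.7610 - 2*0.066855 = 0.62729 m
A = 0.25 * 0.62729^2 * tan(23.1660 deg)
A = 0.04209 m^2


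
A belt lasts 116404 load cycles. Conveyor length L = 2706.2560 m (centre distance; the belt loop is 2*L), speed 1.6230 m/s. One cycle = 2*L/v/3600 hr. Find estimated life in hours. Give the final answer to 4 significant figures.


cycle_time = 2 * 2706.2560 / 1.6230 / 3600 = 0.926356 hr
life = 116404 * 0.926356 = 107800 hours


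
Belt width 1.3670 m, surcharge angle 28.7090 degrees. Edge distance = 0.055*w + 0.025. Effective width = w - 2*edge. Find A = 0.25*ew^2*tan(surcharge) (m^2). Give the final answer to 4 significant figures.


edge = 0.055*1.3670 + 0.025 = 0.100185 m
ew = 1.3670 - 2*0.100185 = 1.16663 m
A = 0.25 * 1.16663^2 * tan(28.7090 deg)
A = 0.1864 m^2


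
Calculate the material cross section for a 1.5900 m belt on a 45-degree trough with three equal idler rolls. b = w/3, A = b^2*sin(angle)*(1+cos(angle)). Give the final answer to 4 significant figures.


b = 1.5900/3 = 0.53 m
A = 0.53^2 * sin(45 deg) * (1 + cos(45 deg))
A = 0.3391 m^2


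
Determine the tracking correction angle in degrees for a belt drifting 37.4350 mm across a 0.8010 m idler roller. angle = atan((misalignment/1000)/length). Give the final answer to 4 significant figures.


misalign_m = 37.4350 / 1000 = 0.037435 m
angle = atan(0.037435 / 0.8010)
angle = 2.676 deg


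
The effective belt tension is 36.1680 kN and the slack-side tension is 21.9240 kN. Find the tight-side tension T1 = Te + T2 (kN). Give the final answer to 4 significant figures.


T1 = Te + T2 = 36.1680 + 21.9240
T1 = 58.09 kN


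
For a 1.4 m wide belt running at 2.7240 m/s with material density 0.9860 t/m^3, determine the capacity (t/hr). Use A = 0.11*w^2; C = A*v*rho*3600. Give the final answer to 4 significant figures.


A = 0.11 * 1.4^2 = 0.2156 m^2
C = 0.2156 * 2.7240 * 0.9860 * 3600
C = 2085 t/hr


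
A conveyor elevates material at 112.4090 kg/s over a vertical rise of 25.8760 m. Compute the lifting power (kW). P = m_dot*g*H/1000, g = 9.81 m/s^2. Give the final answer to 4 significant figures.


P = 112.4090 * 9.81 * 25.8760 / 1000
P = 28.53 kW


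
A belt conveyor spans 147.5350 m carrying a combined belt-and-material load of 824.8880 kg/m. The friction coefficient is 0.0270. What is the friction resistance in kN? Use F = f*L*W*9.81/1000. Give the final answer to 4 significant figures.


F = 0.0270 * 147.5350 * 824.8880 * 9.81 / 1000
F = 32.23 kN


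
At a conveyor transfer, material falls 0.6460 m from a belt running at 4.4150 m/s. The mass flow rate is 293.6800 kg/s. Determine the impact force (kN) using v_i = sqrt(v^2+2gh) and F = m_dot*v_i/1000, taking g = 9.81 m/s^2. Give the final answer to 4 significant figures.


v_i = sqrt(4.4150^2 + 2*9.81*0.6460) = 5.67157 m/s
F = 293.6800 * 5.67157 / 1000
F = 1.666 kN


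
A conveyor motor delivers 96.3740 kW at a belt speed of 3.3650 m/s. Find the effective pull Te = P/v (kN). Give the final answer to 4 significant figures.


Te = P / v = 96.3740 / 3.3650
Te = 28.64 kN


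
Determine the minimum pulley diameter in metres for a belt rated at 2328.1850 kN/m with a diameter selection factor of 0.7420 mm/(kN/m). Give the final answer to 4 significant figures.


D = 2328.1850 * 0.7420 / 1000
D = 1.728 m


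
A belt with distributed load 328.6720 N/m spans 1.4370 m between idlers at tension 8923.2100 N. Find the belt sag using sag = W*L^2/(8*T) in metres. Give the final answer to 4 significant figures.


sag = 328.6720 * 1.4370^2 / (8 * 8923.2100)
sag = 0.009507 m


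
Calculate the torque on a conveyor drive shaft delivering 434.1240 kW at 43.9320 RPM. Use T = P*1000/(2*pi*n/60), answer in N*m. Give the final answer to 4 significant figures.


omega = 2*pi*43.9320/60 = 4.60055 rad/s
T = 434.1240*1000 / 4.60055
T = 94360 N*m


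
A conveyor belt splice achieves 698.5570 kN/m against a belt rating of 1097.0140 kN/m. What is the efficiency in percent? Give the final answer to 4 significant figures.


Eff = 698.5570 / 1097.0140 * 100
Eff = 63.68 %


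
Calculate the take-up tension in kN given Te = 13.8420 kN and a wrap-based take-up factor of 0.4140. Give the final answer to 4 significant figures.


T_tu = 13.8420 * 0.4140
T_tu = 5.731 kN


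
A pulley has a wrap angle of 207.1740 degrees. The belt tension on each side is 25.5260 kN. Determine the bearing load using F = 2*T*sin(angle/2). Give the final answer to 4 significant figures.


F = 2 * 25.5260 * sin(207.1740/2 deg)
F = 49.62 kN


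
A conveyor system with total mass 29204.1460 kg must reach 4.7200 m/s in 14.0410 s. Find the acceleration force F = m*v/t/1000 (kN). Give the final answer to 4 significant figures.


F = 29204.1460 * 4.7200 / 14.0410 / 1000
F = 9.817 kN


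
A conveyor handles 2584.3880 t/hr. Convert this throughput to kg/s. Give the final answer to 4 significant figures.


m_dot = 2584.3880 * 1000 / 3600
m_dot = 717.9 kg/s


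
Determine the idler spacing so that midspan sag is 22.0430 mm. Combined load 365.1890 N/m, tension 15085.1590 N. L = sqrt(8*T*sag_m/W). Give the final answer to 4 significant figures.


sag = 22.0430/1000 = 0.022043 m
L = sqrt(8 * 15085.1590 * 0.022043 / 365.1890)
L = 2.699 m


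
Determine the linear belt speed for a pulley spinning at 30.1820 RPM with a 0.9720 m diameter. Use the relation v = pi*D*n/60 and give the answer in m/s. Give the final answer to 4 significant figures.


v = pi * 0.9720 * 30.1820 / 60
v = 1.536 m/s


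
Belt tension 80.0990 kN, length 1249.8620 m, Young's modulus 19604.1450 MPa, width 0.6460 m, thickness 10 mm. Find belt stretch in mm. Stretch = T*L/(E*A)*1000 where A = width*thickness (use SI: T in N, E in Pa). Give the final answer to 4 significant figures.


A = 0.6460 * 0.01 = 0.00646 m^2
Stretch = 80.0990*1000 * 1249.8620 / (19604.1450e6 * 0.00646) * 1000
Stretch = 790.5 mm


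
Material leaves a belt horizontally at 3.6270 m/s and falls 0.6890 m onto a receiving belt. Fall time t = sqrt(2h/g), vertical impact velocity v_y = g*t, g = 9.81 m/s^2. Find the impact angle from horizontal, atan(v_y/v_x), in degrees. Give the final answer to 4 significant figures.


t = sqrt(2*0.6890/9.81) = 0.374792 s
v_y = 9.81 * 0.374792 = 3.67671 m/s
angle = atan(3.67671 / 3.6270) = 45.39 deg


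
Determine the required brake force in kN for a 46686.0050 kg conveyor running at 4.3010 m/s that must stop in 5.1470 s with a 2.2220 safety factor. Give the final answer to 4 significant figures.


F = 46686.0050 * 4.3010 / 5.1470 * 2.2220 / 1000
F = 86.69 kN


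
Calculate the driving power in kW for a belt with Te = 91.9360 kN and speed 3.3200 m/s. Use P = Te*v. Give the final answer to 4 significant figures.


P = Te * v = 91.9360 * 3.3200
P = 305.2 kW


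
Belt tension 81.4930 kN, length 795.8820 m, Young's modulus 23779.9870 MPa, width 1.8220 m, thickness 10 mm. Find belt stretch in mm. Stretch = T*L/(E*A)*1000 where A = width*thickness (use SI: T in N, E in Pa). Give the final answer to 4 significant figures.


A = 1.8220 * 0.01 = 0.01822 m^2
Stretch = 81.4930*1000 * 795.8820 / (23779.9870e6 * 0.01822) * 1000
Stretch = 149.7 mm


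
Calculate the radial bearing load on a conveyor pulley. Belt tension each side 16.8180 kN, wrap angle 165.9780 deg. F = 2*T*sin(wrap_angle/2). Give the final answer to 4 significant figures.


F = 2 * 16.8180 * sin(165.9780/2 deg)
F = 33.38 kN


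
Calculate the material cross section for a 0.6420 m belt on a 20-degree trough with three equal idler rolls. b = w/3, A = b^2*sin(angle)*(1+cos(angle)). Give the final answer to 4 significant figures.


b = 0.6420/3 = 0.214 m
A = 0.214^2 * sin(20 deg) * (1 + cos(20 deg))
A = 0.03038 m^2


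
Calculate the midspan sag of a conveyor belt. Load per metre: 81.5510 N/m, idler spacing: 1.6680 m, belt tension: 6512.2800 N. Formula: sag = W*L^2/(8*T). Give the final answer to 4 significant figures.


sag = 81.5510 * 1.6680^2 / (8 * 6512.2800)
sag = 0.004355 m


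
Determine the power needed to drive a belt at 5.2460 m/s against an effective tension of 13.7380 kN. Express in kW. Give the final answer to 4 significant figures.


P = Te * v = 13.7380 * 5.2460
P = 72.07 kW


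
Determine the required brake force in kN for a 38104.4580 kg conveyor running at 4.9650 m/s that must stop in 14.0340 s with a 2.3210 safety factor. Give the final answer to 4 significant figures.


F = 38104.4580 * 4.9650 / 14.0340 * 2.3210 / 1000
F = 31.29 kN


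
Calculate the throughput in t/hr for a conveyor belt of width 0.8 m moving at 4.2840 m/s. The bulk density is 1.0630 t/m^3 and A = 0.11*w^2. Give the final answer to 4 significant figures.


A = 0.11 * 0.8^2 = 0.0704 m^2
C = 0.0704 * 4.2840 * 1.0630 * 3600
C = 1154 t/hr


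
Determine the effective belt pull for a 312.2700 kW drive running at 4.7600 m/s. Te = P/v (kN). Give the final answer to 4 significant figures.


Te = P / v = 312.2700 / 4.7600
Te = 65.60 kN


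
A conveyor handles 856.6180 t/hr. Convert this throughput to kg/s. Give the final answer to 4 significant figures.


m_dot = 856.6180 * 1000 / 3600
m_dot = 237.9 kg/s


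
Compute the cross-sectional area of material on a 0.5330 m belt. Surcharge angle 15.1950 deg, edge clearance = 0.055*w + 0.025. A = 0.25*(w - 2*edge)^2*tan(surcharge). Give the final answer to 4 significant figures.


edge = 0.055*0.5330 + 0.025 = 0.054315 m
ew = 0.5330 - 2*0.054315 = 0.42437 m
A = 0.25 * 0.42437^2 * tan(15.1950 deg)
A = 0.01223 m^2


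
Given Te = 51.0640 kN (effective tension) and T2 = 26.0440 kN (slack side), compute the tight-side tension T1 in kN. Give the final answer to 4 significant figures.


T1 = Te + T2 = 51.0640 + 26.0440
T1 = 77.11 kN


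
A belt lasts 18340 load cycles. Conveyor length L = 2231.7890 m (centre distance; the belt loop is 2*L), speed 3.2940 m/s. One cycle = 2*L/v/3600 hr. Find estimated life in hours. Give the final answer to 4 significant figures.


cycle_time = 2 * 2231.7890 / 3.2940 / 3600 = 0.376406 hr
life = 18340 * 0.376406 = 6903 hours


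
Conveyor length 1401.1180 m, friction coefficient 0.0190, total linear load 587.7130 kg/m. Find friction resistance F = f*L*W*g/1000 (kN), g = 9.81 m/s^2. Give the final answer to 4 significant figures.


F = 0.0190 * 1401.1180 * 587.7130 * 9.81 / 1000
F = 153.5 kN


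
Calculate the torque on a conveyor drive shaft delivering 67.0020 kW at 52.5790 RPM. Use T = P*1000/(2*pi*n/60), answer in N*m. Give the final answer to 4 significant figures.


omega = 2*pi*52.5790/60 = 5.50606 rad/s
T = 67.0020*1000 / 5.50606
T = 12170 N*m


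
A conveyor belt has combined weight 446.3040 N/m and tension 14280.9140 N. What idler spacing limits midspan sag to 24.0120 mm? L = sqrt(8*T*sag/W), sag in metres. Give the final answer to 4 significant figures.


sag = 24.0120/1000 = 0.024012 m
L = sqrt(8 * 14280.9140 * 0.024012 / 446.3040)
L = 2.479 m


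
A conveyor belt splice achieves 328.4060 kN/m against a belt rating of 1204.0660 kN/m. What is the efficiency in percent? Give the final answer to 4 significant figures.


Eff = 328.4060 / 1204.0660 * 100
Eff = 27.27 %


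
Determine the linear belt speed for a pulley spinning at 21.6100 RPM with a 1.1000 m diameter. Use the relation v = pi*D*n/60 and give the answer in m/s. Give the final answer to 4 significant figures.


v = pi * 1.1000 * 21.6100 / 60
v = 1.245 m/s


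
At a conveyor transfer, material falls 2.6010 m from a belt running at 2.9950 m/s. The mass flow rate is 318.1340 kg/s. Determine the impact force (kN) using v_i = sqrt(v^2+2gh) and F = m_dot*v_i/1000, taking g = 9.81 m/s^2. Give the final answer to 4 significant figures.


v_i = sqrt(2.9950^2 + 2*9.81*2.6010) = 7.74607 m/s
F = 318.1340 * 7.74607 / 1000
F = 2.464 kN


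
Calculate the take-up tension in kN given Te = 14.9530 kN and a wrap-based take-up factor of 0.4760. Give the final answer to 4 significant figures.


T_tu = 14.9530 * 0.4760
T_tu = 7.118 kN


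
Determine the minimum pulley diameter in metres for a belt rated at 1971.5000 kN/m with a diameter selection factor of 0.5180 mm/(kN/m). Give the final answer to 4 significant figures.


D = 1971.5000 * 0.5180 / 1000
D = 1.021 m


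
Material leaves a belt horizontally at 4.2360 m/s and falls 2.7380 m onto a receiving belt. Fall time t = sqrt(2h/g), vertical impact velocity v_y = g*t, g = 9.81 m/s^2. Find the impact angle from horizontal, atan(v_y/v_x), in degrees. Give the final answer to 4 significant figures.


t = sqrt(2*2.7380/9.81) = 0.747132 s
v_y = 9.81 * 0.747132 = 7.32936 m/s
angle = atan(7.32936 / 4.2360) = 59.97 deg


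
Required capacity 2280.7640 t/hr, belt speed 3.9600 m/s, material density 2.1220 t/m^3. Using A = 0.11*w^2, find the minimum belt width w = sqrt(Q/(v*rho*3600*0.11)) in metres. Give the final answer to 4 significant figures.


A_req = 2280.7640 / (3.9600 * 2.1220 * 3600) = 0.0753941 m^2
w = sqrt(0.0753941 / 0.11)
w = 0.8279 m


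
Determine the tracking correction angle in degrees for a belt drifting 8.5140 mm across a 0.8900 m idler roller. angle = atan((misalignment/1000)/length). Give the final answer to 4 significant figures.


misalign_m = 8.5140 / 1000 = 0.008514 m
angle = atan(0.008514 / 0.8900)
angle = 0.5481 deg


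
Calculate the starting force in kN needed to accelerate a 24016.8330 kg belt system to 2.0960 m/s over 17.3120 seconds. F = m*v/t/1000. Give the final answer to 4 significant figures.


F = 24016.8330 * 2.0960 / 17.3120 / 1000
F = 2.908 kN


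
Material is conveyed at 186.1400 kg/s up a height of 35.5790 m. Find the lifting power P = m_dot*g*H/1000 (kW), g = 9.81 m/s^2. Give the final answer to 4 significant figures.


P = 186.1400 * 9.81 * 35.5790 / 1000
P = 64.97 kW


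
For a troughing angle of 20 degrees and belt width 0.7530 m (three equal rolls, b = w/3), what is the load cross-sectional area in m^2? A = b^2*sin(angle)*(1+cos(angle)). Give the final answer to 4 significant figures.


b = 0.7530/3 = 0.251 m
A = 0.251^2 * sin(20 deg) * (1 + cos(20 deg))
A = 0.04180 m^2


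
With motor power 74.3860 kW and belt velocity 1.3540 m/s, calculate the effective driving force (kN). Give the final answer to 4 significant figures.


Te = P / v = 74.3860 / 1.3540
Te = 54.94 kN


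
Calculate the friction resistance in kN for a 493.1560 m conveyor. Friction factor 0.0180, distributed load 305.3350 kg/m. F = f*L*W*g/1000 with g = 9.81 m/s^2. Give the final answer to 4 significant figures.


F = 0.0180 * 493.1560 * 305.3350 * 9.81 / 1000
F = 26.59 kN


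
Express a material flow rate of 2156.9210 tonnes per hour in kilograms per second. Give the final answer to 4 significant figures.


m_dot = 2156.9210 * 1000 / 3600
m_dot = 599.1 kg/s


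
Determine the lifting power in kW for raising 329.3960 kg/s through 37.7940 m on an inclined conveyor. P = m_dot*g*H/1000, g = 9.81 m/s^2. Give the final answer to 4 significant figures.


P = 329.3960 * 9.81 * 37.7940 / 1000
P = 122.1 kW


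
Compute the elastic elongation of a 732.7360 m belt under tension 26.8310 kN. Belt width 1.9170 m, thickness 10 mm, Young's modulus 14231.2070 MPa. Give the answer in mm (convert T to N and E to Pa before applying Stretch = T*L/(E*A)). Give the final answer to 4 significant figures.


A = 1.9170 * 0.01 = 0.01917 m^2
Stretch = 26.8310*1000 * 732.7360 / (14231.2070e6 * 0.01917) * 1000
Stretch = 72.06 mm


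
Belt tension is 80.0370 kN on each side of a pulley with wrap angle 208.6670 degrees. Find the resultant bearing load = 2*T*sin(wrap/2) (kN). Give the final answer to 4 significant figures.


F = 2 * 80.0370 * sin(208.6670/2 deg)
F = 155.1 kN


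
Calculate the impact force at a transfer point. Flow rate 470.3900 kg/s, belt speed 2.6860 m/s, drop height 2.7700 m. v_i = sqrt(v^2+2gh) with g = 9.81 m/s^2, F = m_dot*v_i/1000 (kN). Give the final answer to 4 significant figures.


v_i = sqrt(2.6860^2 + 2*9.81*2.7700) = 7.84615 m/s
F = 470.3900 * 7.84615 / 1000
F = 3.691 kN


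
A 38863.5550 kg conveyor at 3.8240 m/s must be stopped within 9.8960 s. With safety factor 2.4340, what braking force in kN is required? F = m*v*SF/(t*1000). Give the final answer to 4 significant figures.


F = 38863.5550 * 3.8240 / 9.8960 * 2.4340 / 1000
F = 36.55 kN


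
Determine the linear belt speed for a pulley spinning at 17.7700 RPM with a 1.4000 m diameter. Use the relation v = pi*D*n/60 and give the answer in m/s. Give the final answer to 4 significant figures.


v = pi * 1.4000 * 17.7700 / 60
v = 1.303 m/s


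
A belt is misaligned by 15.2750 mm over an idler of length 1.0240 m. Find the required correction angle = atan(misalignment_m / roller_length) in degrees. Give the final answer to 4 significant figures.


misalign_m = 15.2750 / 1000 = 0.015275 m
angle = atan(0.015275 / 1.0240)
angle = 0.8546 deg


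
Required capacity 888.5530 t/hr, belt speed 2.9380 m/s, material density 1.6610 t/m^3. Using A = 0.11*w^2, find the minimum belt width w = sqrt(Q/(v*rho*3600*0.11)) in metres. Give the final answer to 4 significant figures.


A_req = 888.5530 / (2.9380 * 1.6610 * 3600) = 0.0505777 m^2
w = sqrt(0.0505777 / 0.11)
w = 0.6781 m


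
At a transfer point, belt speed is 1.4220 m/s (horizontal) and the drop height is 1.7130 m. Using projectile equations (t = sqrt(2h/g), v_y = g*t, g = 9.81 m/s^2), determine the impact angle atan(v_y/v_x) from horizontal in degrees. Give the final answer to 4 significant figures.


t = sqrt(2*1.7130/9.81) = 0.590961 s
v_y = 9.81 * 0.590961 = 5.79733 m/s
angle = atan(5.79733 / 1.4220) = 76.22 deg


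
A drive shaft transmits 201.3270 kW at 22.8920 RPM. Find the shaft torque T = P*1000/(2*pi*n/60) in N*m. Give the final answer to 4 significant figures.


omega = 2*pi*22.8920/60 = 2.39724 rad/s
T = 201.3270*1000 / 2.39724
T = 83980 N*m


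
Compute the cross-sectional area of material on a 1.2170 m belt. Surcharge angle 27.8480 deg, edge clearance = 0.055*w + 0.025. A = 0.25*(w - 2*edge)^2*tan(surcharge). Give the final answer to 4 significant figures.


edge = 0.055*1.2170 + 0.025 = 0.091935 m
ew = 1.2170 - 2*0.091935 = 1.03313 m
A = 0.25 * 1.03313^2 * tan(27.8480 deg)
A = 0.1410 m^2


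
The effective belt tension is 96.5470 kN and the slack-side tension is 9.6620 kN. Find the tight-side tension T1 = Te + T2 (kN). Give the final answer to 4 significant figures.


T1 = Te + T2 = 96.5470 + 9.6620
T1 = 106.2 kN


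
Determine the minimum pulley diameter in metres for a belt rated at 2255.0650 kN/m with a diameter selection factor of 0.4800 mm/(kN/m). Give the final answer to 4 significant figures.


D = 2255.0650 * 0.4800 / 1000
D = 1.082 m


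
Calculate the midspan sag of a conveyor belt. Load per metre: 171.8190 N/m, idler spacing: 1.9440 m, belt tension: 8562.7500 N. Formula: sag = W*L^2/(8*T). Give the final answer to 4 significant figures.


sag = 171.8190 * 1.9440^2 / (8 * 8562.7500)
sag = 0.009479 m


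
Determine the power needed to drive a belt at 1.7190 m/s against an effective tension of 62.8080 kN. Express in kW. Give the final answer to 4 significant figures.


P = Te * v = 62.8080 * 1.7190
P = 108.0 kW


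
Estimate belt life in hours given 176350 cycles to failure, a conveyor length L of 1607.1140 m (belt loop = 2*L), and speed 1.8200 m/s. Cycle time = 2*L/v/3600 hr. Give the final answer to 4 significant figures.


cycle_time = 2 * 1607.1140 / 1.8200 / 3600 = 0.490572 hr
life = 176350 * 0.490572 = 86510 hours


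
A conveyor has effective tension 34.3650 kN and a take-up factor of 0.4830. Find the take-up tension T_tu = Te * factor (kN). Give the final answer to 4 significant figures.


T_tu = 34.3650 * 0.4830
T_tu = 16.60 kN


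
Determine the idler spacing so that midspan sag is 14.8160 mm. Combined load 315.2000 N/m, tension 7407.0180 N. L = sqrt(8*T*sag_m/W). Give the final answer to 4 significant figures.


sag = 14.8160/1000 = 0.014816 m
L = sqrt(8 * 7407.0180 * 0.014816 / 315.2000)
L = 1.669 m


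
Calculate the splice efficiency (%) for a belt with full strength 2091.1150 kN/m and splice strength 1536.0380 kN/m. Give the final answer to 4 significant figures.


Eff = 1536.0380 / 2091.1150 * 100
Eff = 73.46 %


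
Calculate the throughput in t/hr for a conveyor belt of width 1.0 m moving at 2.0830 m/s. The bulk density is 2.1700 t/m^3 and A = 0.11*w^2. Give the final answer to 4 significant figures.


A = 0.11 * 1.0^2 = 0.11 m^2
C = 0.11 * 2.0830 * 2.1700 * 3600
C = 1790 t/hr


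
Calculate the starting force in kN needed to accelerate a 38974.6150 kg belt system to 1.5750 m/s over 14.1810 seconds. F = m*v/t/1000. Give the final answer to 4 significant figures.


F = 38974.6150 * 1.5750 / 14.1810 / 1000
F = 4.329 kN


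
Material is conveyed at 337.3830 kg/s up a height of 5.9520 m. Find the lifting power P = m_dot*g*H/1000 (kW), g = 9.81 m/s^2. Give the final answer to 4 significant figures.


P = 337.3830 * 9.81 * 5.9520 / 1000
P = 19.70 kW


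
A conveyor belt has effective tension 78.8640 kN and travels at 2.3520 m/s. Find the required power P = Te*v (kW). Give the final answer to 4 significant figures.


P = Te * v = 78.8640 * 2.3520
P = 185.5 kW


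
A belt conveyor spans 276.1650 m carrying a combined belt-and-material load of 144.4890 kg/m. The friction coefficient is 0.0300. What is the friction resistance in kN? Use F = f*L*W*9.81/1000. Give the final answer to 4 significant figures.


F = 0.0300 * 276.1650 * 144.4890 * 9.81 / 1000
F = 11.74 kN


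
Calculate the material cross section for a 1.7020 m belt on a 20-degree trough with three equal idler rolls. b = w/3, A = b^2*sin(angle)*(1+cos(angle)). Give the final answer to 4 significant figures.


b = 1.7020/3 = 0.567333 m
A = 0.567333^2 * sin(20 deg) * (1 + cos(20 deg))
A = 0.2135 m^2


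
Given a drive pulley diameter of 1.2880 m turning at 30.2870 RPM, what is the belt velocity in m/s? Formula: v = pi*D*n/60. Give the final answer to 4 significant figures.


v = pi * 1.2880 * 30.2870 / 60
v = 2.043 m/s


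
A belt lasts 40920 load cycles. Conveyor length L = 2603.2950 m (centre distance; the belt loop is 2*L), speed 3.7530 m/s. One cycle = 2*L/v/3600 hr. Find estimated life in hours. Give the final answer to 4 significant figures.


cycle_time = 2 * 2603.2950 / 3.7530 / 3600 = 0.385365 hr
life = 40920 * 0.385365 = 15770 hours


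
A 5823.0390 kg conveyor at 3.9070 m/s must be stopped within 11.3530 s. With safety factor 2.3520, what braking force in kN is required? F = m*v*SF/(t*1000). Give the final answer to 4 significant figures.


F = 5823.0390 * 3.9070 / 11.3530 * 2.3520 / 1000
F = 4.713 kN


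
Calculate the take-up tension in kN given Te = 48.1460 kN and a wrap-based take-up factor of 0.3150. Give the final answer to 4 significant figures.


T_tu = 48.1460 * 0.3150
T_tu = 15.17 kN


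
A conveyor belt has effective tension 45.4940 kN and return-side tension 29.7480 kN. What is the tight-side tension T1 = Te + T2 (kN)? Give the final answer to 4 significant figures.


T1 = Te + T2 = 45.4940 + 29.7480
T1 = 75.24 kN


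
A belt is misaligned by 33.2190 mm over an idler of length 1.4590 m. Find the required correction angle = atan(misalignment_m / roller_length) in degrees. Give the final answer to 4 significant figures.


misalign_m = 33.2190 / 1000 = 0.033219 m
angle = atan(0.033219 / 1.4590)
angle = 1.304 deg


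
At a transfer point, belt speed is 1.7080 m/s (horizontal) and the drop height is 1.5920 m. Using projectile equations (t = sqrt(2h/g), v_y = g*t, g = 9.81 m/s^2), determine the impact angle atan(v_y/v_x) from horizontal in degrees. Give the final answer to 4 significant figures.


t = sqrt(2*1.5920/9.81) = 0.569708 s
v_y = 9.81 * 0.569708 = 5.58884 m/s
angle = atan(5.58884 / 1.7080) = 73.01 deg


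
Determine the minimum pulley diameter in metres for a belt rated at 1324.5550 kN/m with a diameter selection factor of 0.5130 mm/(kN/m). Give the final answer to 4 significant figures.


D = 1324.5550 * 0.5130 / 1000
D = 0.6795 m


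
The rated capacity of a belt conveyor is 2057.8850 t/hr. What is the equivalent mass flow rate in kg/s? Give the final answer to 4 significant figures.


m_dot = 2057.8850 * 1000 / 3600
m_dot = 571.6 kg/s


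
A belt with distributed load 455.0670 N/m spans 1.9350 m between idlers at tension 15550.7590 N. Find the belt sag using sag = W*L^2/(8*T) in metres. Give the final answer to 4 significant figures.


sag = 455.0670 * 1.9350^2 / (8 * 15550.7590)
sag = 0.01370 m


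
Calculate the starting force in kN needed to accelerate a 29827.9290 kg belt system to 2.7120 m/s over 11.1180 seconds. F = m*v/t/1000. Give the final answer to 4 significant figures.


F = 29827.9290 * 2.7120 / 11.1180 / 1000
F = 7.276 kN


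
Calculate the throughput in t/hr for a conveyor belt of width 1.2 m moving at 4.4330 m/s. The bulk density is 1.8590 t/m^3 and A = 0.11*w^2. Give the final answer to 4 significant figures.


A = 0.11 * 1.2^2 = 0.1584 m^2
C = 0.1584 * 4.4330 * 1.8590 * 3600
C = 4699 t/hr


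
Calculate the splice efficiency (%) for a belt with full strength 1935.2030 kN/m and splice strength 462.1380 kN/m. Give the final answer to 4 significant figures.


Eff = 462.1380 / 1935.2030 * 100
Eff = 23.88 %


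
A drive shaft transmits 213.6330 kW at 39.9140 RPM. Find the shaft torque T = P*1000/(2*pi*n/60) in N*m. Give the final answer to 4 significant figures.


omega = 2*pi*39.9140/60 = 4.17978 rad/s
T = 213.6330*1000 / 4.17978
T = 51110 N*m


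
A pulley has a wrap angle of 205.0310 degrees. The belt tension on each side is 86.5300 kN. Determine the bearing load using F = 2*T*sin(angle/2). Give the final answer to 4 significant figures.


F = 2 * 86.5300 * sin(205.0310/2 deg)
F = 168.9 kN


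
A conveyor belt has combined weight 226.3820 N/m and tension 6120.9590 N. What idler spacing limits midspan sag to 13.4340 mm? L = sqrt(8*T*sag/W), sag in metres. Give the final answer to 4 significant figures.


sag = 13.4340/1000 = 0.013434 m
L = sqrt(8 * 6120.9590 * 0.013434 / 226.3820)
L = 1.705 m


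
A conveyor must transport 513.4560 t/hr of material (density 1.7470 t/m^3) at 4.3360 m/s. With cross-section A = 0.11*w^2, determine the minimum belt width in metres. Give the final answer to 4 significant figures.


A_req = 513.4560 / (4.3360 * 1.7470 * 3600) = 0.0188286 m^2
w = sqrt(0.0188286 / 0.11)
w = 0.4137 m


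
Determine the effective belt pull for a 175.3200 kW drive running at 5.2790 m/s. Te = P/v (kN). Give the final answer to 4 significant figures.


Te = P / v = 175.3200 / 5.2790
Te = 33.21 kN


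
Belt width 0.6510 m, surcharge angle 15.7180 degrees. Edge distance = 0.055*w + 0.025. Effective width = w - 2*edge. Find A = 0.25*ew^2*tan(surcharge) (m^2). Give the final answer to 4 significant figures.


edge = 0.055*0.6510 + 0.025 = 0.060805 m
ew = 0.6510 - 2*0.060805 = 0.52939 m
A = 0.25 * 0.52939^2 * tan(15.7180 deg)
A = 0.01972 m^2


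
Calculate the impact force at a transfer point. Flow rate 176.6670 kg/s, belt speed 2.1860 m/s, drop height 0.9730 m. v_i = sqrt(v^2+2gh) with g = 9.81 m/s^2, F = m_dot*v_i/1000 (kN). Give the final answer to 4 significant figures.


v_i = sqrt(2.1860^2 + 2*9.81*0.9730) = 4.88558 m/s
F = 176.6670 * 4.88558 / 1000
F = 0.8631 kN


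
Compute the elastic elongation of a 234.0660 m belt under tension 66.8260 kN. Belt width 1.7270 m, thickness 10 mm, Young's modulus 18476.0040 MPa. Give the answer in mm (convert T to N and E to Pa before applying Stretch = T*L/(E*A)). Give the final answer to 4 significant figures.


A = 1.7270 * 0.01 = 0.01727 m^2
Stretch = 66.8260*1000 * 234.0660 / (18476.0040e6 * 0.01727) * 1000
Stretch = 49.02 mm


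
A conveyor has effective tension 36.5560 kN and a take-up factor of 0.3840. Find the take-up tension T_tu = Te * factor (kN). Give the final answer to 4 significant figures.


T_tu = 36.5560 * 0.3840
T_tu = 14.04 kN


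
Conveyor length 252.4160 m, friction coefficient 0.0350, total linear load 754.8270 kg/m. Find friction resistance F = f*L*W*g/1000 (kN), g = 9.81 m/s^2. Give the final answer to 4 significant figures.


F = 0.0350 * 252.4160 * 754.8270 * 9.81 / 1000
F = 65.42 kN


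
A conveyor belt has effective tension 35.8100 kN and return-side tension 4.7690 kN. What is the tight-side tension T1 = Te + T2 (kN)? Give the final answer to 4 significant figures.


T1 = Te + T2 = 35.8100 + 4.7690
T1 = 40.58 kN


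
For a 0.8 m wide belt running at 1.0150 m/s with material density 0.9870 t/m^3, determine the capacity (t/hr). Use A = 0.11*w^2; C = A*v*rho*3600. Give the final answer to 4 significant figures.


A = 0.11 * 0.8^2 = 0.0704 m^2
C = 0.0704 * 1.0150 * 0.9870 * 3600
C = 253.9 t/hr


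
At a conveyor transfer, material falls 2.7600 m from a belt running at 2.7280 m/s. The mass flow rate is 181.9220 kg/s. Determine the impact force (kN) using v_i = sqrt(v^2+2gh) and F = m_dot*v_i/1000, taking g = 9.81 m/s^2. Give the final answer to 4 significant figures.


v_i = sqrt(2.7280^2 + 2*9.81*2.7600) = 7.84813 m/s
F = 181.9220 * 7.84813 / 1000
F = 1.428 kN


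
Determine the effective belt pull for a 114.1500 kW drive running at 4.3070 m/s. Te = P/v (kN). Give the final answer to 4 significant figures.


Te = P / v = 114.1500 / 4.3070
Te = 26.50 kN


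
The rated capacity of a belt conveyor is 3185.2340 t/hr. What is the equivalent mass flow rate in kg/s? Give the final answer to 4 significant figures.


m_dot = 3185.2340 * 1000 / 3600
m_dot = 884.8 kg/s


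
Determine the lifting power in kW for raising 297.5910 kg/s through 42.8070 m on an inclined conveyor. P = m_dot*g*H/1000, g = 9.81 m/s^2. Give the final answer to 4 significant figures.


P = 297.5910 * 9.81 * 42.8070 / 1000
P = 125.0 kW


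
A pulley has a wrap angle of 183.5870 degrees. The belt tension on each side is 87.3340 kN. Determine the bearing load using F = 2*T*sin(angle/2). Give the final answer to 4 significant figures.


F = 2 * 87.3340 * sin(183.5870/2 deg)
F = 174.6 kN


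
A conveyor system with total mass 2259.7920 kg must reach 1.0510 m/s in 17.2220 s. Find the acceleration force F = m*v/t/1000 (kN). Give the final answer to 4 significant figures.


F = 2259.7920 * 1.0510 / 17.2220 / 1000
F = 0.1379 kN


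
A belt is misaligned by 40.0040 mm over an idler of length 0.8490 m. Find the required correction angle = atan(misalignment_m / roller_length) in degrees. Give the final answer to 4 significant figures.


misalign_m = 40.0040 / 1000 = 0.040004 m
angle = atan(0.040004 / 0.8490)
angle = 2.698 deg


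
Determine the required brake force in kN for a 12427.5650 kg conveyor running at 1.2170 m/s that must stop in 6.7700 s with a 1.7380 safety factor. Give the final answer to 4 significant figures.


F = 12427.5650 * 1.2170 / 6.7700 * 1.7380 / 1000
F = 3.883 kN


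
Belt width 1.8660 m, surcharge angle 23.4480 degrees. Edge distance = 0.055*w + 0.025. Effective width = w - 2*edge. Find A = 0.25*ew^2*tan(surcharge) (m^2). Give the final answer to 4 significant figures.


edge = 0.055*1.8660 + 0.025 = 0.12763 m
ew = 1.8660 - 2*0.12763 = 1.61074 m
A = 0.25 * 1.61074^2 * tan(23.4480 deg)
A = 0.2813 m^2


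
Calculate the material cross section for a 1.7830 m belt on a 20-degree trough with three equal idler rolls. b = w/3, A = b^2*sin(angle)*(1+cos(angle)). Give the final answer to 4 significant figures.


b = 1.7830/3 = 0.594333 m
A = 0.594333^2 * sin(20 deg) * (1 + cos(20 deg))
A = 0.2343 m^2


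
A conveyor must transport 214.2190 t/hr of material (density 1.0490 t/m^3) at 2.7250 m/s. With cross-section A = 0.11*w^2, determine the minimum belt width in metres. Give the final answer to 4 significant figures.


A_req = 214.2190 / (2.7250 * 1.0490 * 3600) = 0.0208168 m^2
w = sqrt(0.0208168 / 0.11)
w = 0.4350 m


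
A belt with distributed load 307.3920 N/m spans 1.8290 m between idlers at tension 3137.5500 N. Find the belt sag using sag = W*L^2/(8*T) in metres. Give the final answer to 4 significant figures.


sag = 307.3920 * 1.8290^2 / (8 * 3137.5500)
sag = 0.04097 m
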